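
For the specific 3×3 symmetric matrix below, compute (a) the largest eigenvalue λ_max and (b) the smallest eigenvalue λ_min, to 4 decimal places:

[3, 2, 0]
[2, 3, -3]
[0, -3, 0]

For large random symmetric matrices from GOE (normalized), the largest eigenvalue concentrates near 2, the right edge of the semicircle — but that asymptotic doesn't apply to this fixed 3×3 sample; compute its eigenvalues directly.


Since M is real symmetric, all three eigenvalues are real; they are the roots of det(λI − M) = λ³ − (tr M) λ² + s λ − det M, where s is the sum of the principal 2×2 minors.
tr M = 3 + 3 + 0 = 6.
s = (3·3 − 2²) + (3·0 − 0²) + (3·0 − (-3)²) = 5 + 0 + (-9) = -4.
det M (expand along row 1) = 3·(-9) − 2·0 + 0·(-6) = -27.
Characteristic polynomial: λ³ − 6λ² − 4λ + 27 = 0.
Substitute λ = y + (tr M)/3 = y + 2.000000 to remove the quadratic term: y³ + p·y + q = 0 with p = s − (tr M)²/3 = -16.000000 and q = −2(tr M)³/27 + (tr M)·s/3 − det M = 3.000000.
Three real roots ⇒ use the trigonometric (Viète) form: r = 2√(−p/3) = 4.618802, φ = arccos(3q/(p·r)) = arccos(-0.121785) = 1.692884 rad.
y_k = r·cos(φ/3 − 2πk/3) for k = 0, 1, 2 gives y = 3.902731, 0.187915, -4.090645.
λ_k = y_k + 2.000000 gives λ = 5.9027, 2.1879, -2.0906 (check: the sum is 6.0000 = tr M).

Hence λ_max = 5.9027 and λ_min = -2.0906.


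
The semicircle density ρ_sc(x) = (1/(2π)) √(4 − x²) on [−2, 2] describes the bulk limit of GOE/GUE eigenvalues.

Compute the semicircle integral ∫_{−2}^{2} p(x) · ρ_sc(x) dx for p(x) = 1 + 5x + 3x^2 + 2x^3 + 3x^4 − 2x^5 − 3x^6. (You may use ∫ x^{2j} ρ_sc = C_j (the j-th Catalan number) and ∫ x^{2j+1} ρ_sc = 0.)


Write p(x) = Σ a_i x^i, split into monomials and integrate each against ρ_sc separately.
Using ∫ x^{2j} ρ_sc = C_j = (1/(j+1)) C(2j, j) (Catalan numbers) and ∫ x^{2j+1} ρ_sc = 0 (odd monomials vanish by symmetry):
  i = 0 (even): a_0 · C_{0} = 1 · 1 = 1
  i = 1 (odd): ∫ x^1 ρ_sc = 0 (vanishes)
  i = 2 (even): a_2 · C_{1} = 3 · 1 = 3
  i = 3 (odd): ∫ x^3 ρ_sc = 0 (vanishes)
  i = 4 (even): a_4 · C_{2} = 3 · 2 = 6
  i = 5 (odd): ∫ x^5 ρ_sc = 0 (vanishes)
  i = 6 (even): a_6 · C_{3} = -3 · 5 = -15

Summing the contributions: ∫_{−2}^{2} p(x) ρ_sc(x) dx = 1 + 3 + 6 + (-15) = -5.


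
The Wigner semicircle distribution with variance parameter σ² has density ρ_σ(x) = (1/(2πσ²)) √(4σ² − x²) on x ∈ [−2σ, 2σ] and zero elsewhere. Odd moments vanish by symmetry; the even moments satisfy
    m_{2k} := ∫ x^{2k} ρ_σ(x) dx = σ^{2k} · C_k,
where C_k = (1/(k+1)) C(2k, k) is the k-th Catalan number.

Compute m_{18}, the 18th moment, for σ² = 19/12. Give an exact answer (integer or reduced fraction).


By the scaled semicircle moment identity, m_{2k} = σ^{2k} · C_k with k = 9.
C_9 = (1/(k+1)) · C(2k, k) = (1/10) · C(18, 9) = (1/10) · 48620 = 4862.
σ^{2k} = (σ²)^k = (19/12)^9 = 322687697779/5159780352.

Therefore m_{18} = σ^{18} · C_9 = (322687697779/5159780352) · 4862 = 784453793300749/2579890176.


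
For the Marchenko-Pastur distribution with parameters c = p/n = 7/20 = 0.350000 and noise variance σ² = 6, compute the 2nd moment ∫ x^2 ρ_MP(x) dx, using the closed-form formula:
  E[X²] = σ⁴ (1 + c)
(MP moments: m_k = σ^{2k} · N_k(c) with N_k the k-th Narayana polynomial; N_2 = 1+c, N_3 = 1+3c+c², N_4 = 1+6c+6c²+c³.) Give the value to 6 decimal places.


E[X²] = σ⁴ (1 + c) (second MP moment). With σ² = 6 (so σ⁴ = 36) and c = 7/20 = 0.350000: E[X²] = 36 · (1 + 0.350000) = 36 · 1.350000.

So E[X^2] = 48.600000.


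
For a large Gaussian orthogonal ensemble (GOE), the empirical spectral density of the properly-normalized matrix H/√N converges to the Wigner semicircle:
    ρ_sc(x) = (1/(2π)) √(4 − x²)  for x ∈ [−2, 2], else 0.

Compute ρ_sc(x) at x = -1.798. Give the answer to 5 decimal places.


ρ_sc(x) = (1/(2π)) √(4 − x²). With x = -1.798:
  4 − x² = 4 − (-1.798)² = 4 − 3.232804 = 0.767196.
  √(4 − x²) = 0.875897.
  1/(2π) = 0.159155.
  ρ_sc(-1.798) = 0.159155 · 0.875897 = 0.139403.

Rounded to 5 decimal places: ρ_sc(-1.798) ≈ 0.13940.


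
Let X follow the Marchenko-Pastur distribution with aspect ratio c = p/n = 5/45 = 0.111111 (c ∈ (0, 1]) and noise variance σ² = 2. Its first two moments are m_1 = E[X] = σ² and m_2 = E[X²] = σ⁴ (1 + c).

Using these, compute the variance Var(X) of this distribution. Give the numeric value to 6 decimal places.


m_1 = E[X] = σ² = 2, so m_1² = 4.
m_2 = E[X²] = σ⁴ (1 + c) = 4 · (1 + 0.111111) = 4 · 1.111111 = 4.444444.
(Note m_2 − m_1² simplifies to c · σ⁴ = 0.111111 · 4.)

Var(X) = m_2 − m_1² = 4.444444 − 4 = 0.444444.


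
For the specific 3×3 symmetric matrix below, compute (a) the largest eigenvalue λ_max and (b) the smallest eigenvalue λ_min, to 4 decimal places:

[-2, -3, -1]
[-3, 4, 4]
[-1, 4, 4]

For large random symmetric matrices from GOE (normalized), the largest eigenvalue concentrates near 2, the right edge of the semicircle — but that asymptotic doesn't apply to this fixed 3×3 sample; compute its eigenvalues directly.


Since M is real symmetric, all three eigenvalues are real; they are the roots of det(λI − M) = λ³ − (tr M) λ² + s λ − det M, where s is the sum of the principal 2×2 minors.
tr M = -2 + 4 + 4 = 6.
s = ((-2)·4 − (-3)²) + ((-2)·4 − (-1)²) + (4·4 − 4²) = -17 + (-9) + 0 = -26.
det M (expand along row 1) = (-2)·0 − (-3)·(-8) + (-1)·(-8) = -16.
Characteristic polynomial: λ³ − 6λ² − 26λ + 16 = 0.
Substitute λ = y + (tr M)/3 = y + 2.000000 to remove the quadratic term: y³ + p·y + q = 0 with p = s − (tr M)²/3 = -38.000000 and q = −2(tr M)³/27 + (tr M)·s/3 − det M = -52.000000.
Three real roots ⇒ use the trigonometric (Viète) form: r = 2√(−p/3) = 7.118052, φ = arccos(3q/(p·r)) = arccos(0.576740) = 0.956064 rad.
y_k = r·cos(φ/3 − 2πk/3) for k = 0, 1, 2 gives y = 6.759639, -1.448379, -5.311260.
λ_k = y_k + 2.000000 gives λ = 8.7596, 0.5516, -3.3113 (check: the sum is 6.0000 = tr M).

Hence λ_max = 8.7596 and λ_min = -3.3113.


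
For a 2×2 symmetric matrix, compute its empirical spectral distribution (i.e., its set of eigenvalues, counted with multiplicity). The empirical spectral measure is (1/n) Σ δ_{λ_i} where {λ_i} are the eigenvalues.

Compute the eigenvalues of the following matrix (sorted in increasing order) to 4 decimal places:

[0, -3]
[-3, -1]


Since M is real symmetric, both eigenvalues are real; they are the roots of det(λI − M) = λ² − (tr M) λ + det M.
tr M = 0 + (-1) = -1.
det M = 0·(-1) − (-3)² = 0 − 9 = -9.
Characteristic polynomial: λ² + λ − 9 = 0.
Discriminant Δ = (tr M)² − 4·det M = 1 − (-36) = 37; √Δ = 6.082763.
λ = (tr M ± √Δ)/2 = (-1 ± 6.082763)/2, giving (tr M − √Δ)/2 = -3.5414 and (tr M + √Δ)/2 = 2.5414.

Eigenvalues sorted in increasing order: [-3.5414, 2.5414].


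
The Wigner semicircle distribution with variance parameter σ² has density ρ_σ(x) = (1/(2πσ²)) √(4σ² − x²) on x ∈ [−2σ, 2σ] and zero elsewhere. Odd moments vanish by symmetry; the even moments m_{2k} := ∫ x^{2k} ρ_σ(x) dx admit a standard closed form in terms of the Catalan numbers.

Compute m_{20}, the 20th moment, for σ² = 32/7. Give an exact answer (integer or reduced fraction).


By the scaled semicircle moment identity, m_{2k} = σ^{2k} · C_k with k = 10.
C_10 = (1/(k+1)) · C(2k, k) = (1/11) · C(20, 10) = (1/11) · 184756 = 16796.
σ^{2k} = (σ²)^k = (32/7)^10 = 1125899906842624/282475249.

Therefore m_{20} = σ^{20} · C_10 = (1125899906842624/282475249) · 16796 = 18910614835328712704/282475249.


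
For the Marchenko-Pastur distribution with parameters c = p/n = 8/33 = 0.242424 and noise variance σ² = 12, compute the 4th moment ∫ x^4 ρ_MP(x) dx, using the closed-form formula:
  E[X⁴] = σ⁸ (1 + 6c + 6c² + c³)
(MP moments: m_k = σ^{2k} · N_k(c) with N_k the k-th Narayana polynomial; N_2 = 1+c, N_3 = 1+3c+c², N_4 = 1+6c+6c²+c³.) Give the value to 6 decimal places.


E[X⁴] = σ⁸ (1 + 6c + 6c² + c³) (fourth MP moment). With σ² = 12 (so σ⁸ = 20736) and c = 8/33 = 0.242424: E[X⁴] = 20736 · (1 + 6·0.242424 + 6·(0.242424)² + (0.242424)³) = 20736 · 2.821410.

So E[X^4] = 58504.751315.


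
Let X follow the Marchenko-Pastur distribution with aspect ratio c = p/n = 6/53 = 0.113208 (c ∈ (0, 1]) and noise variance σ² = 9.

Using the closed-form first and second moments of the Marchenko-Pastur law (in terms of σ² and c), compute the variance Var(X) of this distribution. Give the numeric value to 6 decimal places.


Recall the MP moments m_1 = E[X] = σ² and m_2 = E[X²] = σ⁴ (1 + c).
m_1 = E[X] = σ² = 9, so m_1² = 81.
m_2 = E[X²] = σ⁴ (1 + c) = 81 · (1 + 0.113208) = 81 · 1.113208 = 90.169811.
(Note m_2 − m_1² simplifies to c · σ⁴ = 0.113208 · 81.)

Var(X) = m_2 − m_1² = 90.169811 − 81 = 9.169811.


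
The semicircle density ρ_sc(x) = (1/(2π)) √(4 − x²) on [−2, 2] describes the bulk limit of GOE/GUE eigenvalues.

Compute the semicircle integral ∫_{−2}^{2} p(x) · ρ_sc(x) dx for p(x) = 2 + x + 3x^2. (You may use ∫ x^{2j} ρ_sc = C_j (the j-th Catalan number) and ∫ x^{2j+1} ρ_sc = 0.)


Write p(x) = Σ a_i x^i, split into monomials and integrate each against ρ_sc separately.
Using ∫ x^{2j} ρ_sc = C_j = (1/(j+1)) C(2j, j) (Catalan numbers) and ∫ x^{2j+1} ρ_sc = 0 (odd monomials vanish by symmetry):
  i = 0 (even): a_0 · C_{0} = 2 · 1 = 2
  i = 1 (odd): ∫ x^1 ρ_sc = 0 (vanishes)
  i = 2 (even): a_2 · C_{1} = 3 · 1 = 3

Summing the contributions: ∫_{−2}^{2} p(x) ρ_sc(x) dx = 2 + 3 = 5.


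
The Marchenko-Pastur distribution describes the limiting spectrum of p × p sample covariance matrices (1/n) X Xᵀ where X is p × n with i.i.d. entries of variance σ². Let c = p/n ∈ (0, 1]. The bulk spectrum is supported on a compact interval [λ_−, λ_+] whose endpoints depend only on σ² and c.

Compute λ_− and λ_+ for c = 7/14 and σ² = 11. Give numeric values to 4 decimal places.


c = 7/14 = 0.500000; √c = 0.707107.
λ_− = σ² (1 − √c)² = 11 · (1 − 0.707107)² = 11 · (0.292893)² = 0.943651.
λ_+ = σ² (1 + √c)² = 11 · (1 + 0.707107)² = 11 · (1.707107)² = 32.056349.

Rounded to 4 decimal places: λ_− ≈ 0.9437, λ_+ ≈ 32.0563.


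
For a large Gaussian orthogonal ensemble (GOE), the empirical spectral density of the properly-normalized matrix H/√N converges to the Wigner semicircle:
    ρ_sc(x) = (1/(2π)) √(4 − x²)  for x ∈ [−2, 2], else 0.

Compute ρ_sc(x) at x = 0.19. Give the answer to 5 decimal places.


ρ_sc(x) = (1/(2π)) √(4 − x²). With x = 0.19:
  4 − x² = 4 − (0.19)² = 4 − 0.036100 = 3.963900.
  √(4 − x²) = 1.990955.
  1/(2π) = 0.159155.
  ρ_sc(0.19) = 0.159155 · 1.990955 = 0.316870.

Rounded to 5 decimal places: ρ_sc(0.19) ≈ 0.31687.


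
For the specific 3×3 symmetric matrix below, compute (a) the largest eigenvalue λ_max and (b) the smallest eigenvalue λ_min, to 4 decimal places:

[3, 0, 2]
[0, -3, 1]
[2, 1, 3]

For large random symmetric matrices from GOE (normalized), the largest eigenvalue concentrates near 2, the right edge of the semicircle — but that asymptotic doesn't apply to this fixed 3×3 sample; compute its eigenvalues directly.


Since M is real symmetric, all three eigenvalues are real; they are the roots of det(λI − M) = λ³ − (tr M) λ² + s λ − det M, where s is the sum of the principal 2×2 minors.
tr M = 3 + (-3) + 3 = 3.
s = (3·(-3) − 0²) + (3·3 − 2²) + ((-3)·3 − 1²) = -9 + 5 + (-10) = -14.
det M (expand along row 1) = 3·(-10) − 0·(-2) + 2·6 = -18.
Characteristic polynomial: λ³ − 3λ² − 14λ + 18 = 0.
Substitute λ = y + (tr M)/3 = y + 1.000000 to remove the quadratic term: y³ + p·y + q = 0 with p = s − (tr M)²/3 = -17.000000 and q = −2(tr M)³/27 + (tr M)·s/3 − det M = 2.000000.
Three real roots ⇒ use the trigonometric (Viète) form: r = 2√(−p/3) = 4.760952, φ = arccos(3q/(p·r)) = arccos(-0.074132) = 1.644997 rad.
y_k = r·cos(φ/3 − 2πk/3) for k = 0, 1, 2 gives y = 4.062973, 0.117743, -4.180716.
λ_k = y_k + 1.000000 gives λ = 5.0630, 1.1177, -3.1807 (check: the sum is 3.0000 = tr M).

Hence λ_max = 5.0630 and λ_min = -3.1807.


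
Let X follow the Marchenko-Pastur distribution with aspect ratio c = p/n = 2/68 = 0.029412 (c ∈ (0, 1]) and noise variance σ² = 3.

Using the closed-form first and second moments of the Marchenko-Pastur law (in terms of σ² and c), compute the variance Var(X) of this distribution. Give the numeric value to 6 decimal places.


Recall the MP moments m_1 = E[X] = σ² and m_2 = E[X²] = σ⁴ (1 + c).
m_1 = E[X] = σ² = 3, so m_1² = 9.
m_2 = E[X²] = σ⁴ (1 + c) = 9 · (1 + 0.029412) = 9 · 1.029412 = 9.264706.
(Note m_2 − m_1² simplifies to c · σ⁴ = 0.029412 · 9.)

Var(X) = m_2 − m_1² = 9.264706 − 9 = 0.264706.


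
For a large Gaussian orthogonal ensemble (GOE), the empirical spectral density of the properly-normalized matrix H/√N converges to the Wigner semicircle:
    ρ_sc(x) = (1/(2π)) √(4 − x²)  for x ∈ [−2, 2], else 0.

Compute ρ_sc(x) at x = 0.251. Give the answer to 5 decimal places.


ρ_sc(x) = (1/(2π)) √(4 − x²). With x = 0.251:
  4 − x² = 4 − (0.251)² = 4 − 0.063001 = 3.936999.
  √(4 − x²) = 1.984187.
  1/(2π) = 0.159155.
  ρ_sc(0.251) = 0.159155 · 1.984187 = 0.315793.

Rounded to 5 decimal places: ρ_sc(0.251) ≈ 0.31579.


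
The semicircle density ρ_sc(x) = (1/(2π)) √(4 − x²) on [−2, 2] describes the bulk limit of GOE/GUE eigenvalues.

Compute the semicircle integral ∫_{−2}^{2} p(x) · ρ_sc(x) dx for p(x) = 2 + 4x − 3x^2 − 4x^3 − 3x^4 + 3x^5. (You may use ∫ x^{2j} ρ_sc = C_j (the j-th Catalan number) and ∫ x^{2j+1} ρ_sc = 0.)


Write p(x) = Σ a_i x^i, split into monomials and integrate each against ρ_sc separately.
Using ∫ x^{2j} ρ_sc = C_j = (1/(j+1)) C(2j, j) (Catalan numbers) and ∫ x^{2j+1} ρ_sc = 0 (odd monomials vanish by symmetry):
  i = 0 (even): a_0 · C_{0} = 2 · 1 = 2
  i = 1 (odd): ∫ x^1 ρ_sc = 0 (vanishes)
  i = 2 (even): a_2 · C_{1} = -3 · 1 = -3
  i = 3 (odd): ∫ x^3 ρ_sc = 0 (vanishes)
  i = 4 (even): a_4 · C_{2} = -3 · 2 = -6
  i = 5 (odd): ∫ x^5 ρ_sc = 0 (vanishes)

Summing the contributions: ∫_{−2}^{2} p(x) ρ_sc(x) dx = 2 + (-3) + (-6) = -7.


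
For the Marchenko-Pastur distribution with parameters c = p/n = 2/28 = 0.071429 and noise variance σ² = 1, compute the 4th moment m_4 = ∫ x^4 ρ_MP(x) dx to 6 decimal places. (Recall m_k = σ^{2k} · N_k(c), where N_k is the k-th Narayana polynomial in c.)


E[X⁴] = σ⁸ (1 + 6c + 6c² + c³) (fourth MP moment). With σ² = 1 (so σ⁸ = 1) and c = 2/28 = 0.071429: E[X⁴] = 1 · (1 + 6·0.071429 + 6·(0.071429)² + (0.071429)³) = 1 · 1.459548.

So E[X^4] = 1.459548.


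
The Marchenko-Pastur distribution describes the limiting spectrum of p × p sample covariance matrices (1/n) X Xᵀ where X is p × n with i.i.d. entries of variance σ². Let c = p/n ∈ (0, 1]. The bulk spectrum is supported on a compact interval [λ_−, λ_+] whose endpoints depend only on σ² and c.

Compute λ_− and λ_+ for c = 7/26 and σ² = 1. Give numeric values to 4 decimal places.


c = 7/26 = 0.269231; √c = 0.518875.
λ_− = σ² (1 − √c)² = 1 · (1 − 0.518875)² = 1 · (0.481125)² = 0.231482.
λ_+ = σ² (1 + √c)² = 1 · (1 + 0.518875)² = 1 · (1.518875)² = 2.306980.

Rounded to 4 decimal places: λ_− ≈ 0.2315, λ_+ ≈ 2.3070.


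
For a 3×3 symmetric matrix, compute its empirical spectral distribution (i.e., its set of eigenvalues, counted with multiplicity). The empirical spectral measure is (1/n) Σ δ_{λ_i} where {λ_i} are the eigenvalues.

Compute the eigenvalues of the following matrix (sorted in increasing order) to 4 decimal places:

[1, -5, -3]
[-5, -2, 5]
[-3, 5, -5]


Since M is real symmetric, all three eigenvalues are real; they are the roots of det(λI − M) = λ³ − (tr M) λ² + s λ − det M, where s is the sum of the principal 2×2 minors.
tr M = 1 + (-2) + (-5) = -6.
s = (1·(-2) − (-5)²) + (1·(-5) − (-3)²) + ((-2)·(-5) − 5²) = -27 + (-14) + (-15) = -56.
det M (expand along row 1) = 1·(-15) − (-5)·40 + (-3)·(-31) = 278.
Characteristic polynomial: λ³ + 6λ² − 56λ − 278 = 0.
Substitute λ = y + (tr M)/3 = y − 2.000000 to remove the quadratic term: y³ + p·y + q = 0 with p = s − (tr M)²/3 = -68.000000 and q = −2(tr M)³/27 + (tr M)·s/3 − det M = -150.000000.
Three real roots ⇒ use the trigonometric (Viète) form: r = 2√(−p/3) = 9.521905, φ = arccos(3q/(p·r)) = arccos(0.694992) = 0.802388 rad.
y_k = r·cos(φ/3 − 2πk/3) for k = 0, 1, 2 gives y = 9.183350, -2.412324, -6.771025.
λ_k = y_k − 2.000000 gives λ = 7.1833, -4.4123, -8.7710 (check: the sum is -6.0000 = tr M).

Eigenvalues sorted in increasing order: [-8.7710, -4.4123, 7.1833].


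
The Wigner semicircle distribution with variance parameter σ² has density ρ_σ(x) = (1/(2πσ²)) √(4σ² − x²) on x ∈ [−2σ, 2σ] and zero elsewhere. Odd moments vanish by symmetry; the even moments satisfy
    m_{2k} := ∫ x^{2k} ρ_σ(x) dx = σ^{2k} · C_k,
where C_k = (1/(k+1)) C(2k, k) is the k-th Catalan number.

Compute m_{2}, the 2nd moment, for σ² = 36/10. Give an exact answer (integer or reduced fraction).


By the scaled semicircle moment identity, m_{2k} = σ^{2k} · C_k with k = 1.
C_1 = (1/(k+1)) · C(2k, k) = (1/2) · C(2, 1) = (1/2) · 2 = 1.
σ^{2k} = (σ²)^k = (36/10)^1 = 18/5.

Therefore m_{2} = σ^{2} · C_1 = (18/5) · 1 = 18/5.


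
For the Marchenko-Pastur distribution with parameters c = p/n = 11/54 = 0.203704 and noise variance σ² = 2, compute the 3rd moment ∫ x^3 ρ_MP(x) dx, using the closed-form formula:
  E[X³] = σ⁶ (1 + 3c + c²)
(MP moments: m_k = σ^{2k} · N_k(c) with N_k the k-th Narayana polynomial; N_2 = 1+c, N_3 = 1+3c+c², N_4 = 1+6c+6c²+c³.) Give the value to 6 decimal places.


E[X³] = σ⁶ (1 + 3c + c²) (third MP moment). With σ² = 2 (so σ⁶ = 8) and c = 11/54 = 0.203704: E[X³] = 8 · (1 + 3·0.203704 + (0.203704)²) = 8 · 1.652606.

So E[X^3] = 13.220850.


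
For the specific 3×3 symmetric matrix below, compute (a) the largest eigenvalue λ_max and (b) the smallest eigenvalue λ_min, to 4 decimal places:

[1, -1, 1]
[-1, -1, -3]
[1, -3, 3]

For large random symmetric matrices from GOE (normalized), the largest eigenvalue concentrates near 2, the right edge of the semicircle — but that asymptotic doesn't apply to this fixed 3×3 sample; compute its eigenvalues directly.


Since M is real symmetric, all three eigenvalues are real; they are the roots of det(λI − M) = λ³ − (tr M) λ² + s λ − det M, where s is the sum of the principal 2×2 minors.
tr M = 1 + (-1) + 3 = 3.
s = (1·(-1) − (-1)²) + (1·3 − 1²) + ((-1)·3 − (-3)²) = -2 + 2 + (-12) = -12.
det M (expand along row 1) = 1·(-12) − (-1)·0 + 1·4 = -8.
Characteristic polynomial: λ³ − 3λ² − 12λ + 8 = 0.
Substitute λ = y + (tr M)/3 = y + 1.000000 to remove the quadratic term: y³ + p·y + q = 0 with p = s − (tr M)²/3 = -15.000000 and q = −2(tr M)³/27 + (tr M)·s/3 − det M = -6.000000.
Three real roots ⇒ use the trigonometric (Viète) form: r = 2√(−p/3) = 4.472136, φ = arccos(3q/(p·r)) = arccos(0.268328) = 1.299139 rad.
y_k = r·cos(φ/3 − 2πk/3) for k = 0, 1, 2 gives y = 4.059320, -0.404409, -3.654911.
λ_k = y_k + 1.000000 gives λ = 5.0593, 0.5956, -2.6549 (check: the sum is 3.0000 = tr M).

Hence λ_max = 5.0593 and λ_min = -2.6549.


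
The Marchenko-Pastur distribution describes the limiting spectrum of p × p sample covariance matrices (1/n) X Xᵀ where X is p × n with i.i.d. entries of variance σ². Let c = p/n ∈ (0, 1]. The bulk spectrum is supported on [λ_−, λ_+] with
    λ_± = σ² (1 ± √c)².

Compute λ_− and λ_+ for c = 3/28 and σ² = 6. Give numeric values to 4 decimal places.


c = 3/28 = 0.107143; √c = 0.327327.
λ_− = σ² (1 − √c)² = 6 · (1 − 0.327327)² = 6 · (0.672673)² = 2.714935.
λ_+ = σ² (1 + √c)² = 6 · (1 + 0.327327)² = 6 · (1.327327)² = 10.570779.

Rounded to 4 decimal places: λ_− ≈ 2.7149, λ_+ ≈ 10.5708.


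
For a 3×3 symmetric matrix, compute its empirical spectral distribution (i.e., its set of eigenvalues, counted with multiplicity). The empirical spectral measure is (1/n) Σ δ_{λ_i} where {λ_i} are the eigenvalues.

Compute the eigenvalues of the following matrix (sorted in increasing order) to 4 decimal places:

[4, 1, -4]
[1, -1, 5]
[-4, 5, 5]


Since M is real symmetric, all three eigenvalues are real; they are the roots of det(λI − M) = λ³ − (tr M) λ² + s λ − det M, where s is the sum of the principal 2×2 minors.
tr M = 4 + (-1) + 5 = 8.
s = (4·(-1) − 1²) + (4·5 − (-4)²) + ((-1)·5 − 5²) = -5 + 4 + (-30) = -31.
det M (expand along row 1) = 4·(-30) − 1·25 + (-4)·1 = -149.
Characteristic polynomial: λ³ − 8λ² − 31λ + 149 = 0.
Substitute λ = y + (tr M)/3 = y + 2.666667 to remove the quadratic term: y³ + p·y + q = 0 with p = s − (tr M)²/3 = -52.333333 and q = −2(tr M)³/27 + (tr M)·s/3 − det M = 28.407407.
Three real roots ⇒ use the trigonometric (Viète) form: r = 2√(−p/3) = 8.353309, φ = arccos(3q/(p·r)) = arccos(-0.194947) = 1.766999 rad.
y_k = r·cos(φ/3 − 2πk/3) for k = 0, 1, 2 gives y = 6.945749, 0.545926, -7.491675.
λ_k = y_k + 2.666667 gives λ = 9.6124, 3.2126, -4.8250 (check: the sum is 8.0000 = tr M).

Eigenvalues sorted in increasing order: [-4.8250, 3.2126, 9.6124].


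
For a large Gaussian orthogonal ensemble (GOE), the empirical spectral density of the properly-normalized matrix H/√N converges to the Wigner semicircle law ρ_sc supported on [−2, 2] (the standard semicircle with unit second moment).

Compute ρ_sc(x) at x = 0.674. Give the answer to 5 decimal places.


ρ_sc(x) = (1/(2π)) √(4 − x²). With x = 0.674:
  4 − x² = 4 − (0.674)² = 4 − 0.454276 = 3.545724.
  √(4 − x²) = 1.883009.
  1/(2π) = 0.159155.
  ρ_sc(0.674) = 0.159155 · 1.883009 = 0.299690.

Rounded to 5 decimal places: ρ_sc(0.674) ≈ 0.29969.


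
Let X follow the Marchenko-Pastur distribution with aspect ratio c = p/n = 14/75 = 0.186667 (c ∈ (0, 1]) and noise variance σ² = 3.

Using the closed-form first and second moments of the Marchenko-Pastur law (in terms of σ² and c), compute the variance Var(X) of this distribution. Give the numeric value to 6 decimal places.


Recall the MP moments m_1 = E[X] = σ² and m_2 = E[X²] = σ⁴ (1 + c).
m_1 = E[X] = σ² = 3, so m_1² = 9.
m_2 = E[X²] = σ⁴ (1 + c) = 9 · (1 + 0.186667) = 9 · 1.186667 = 10.680000.
(Note m_2 − m_1² simplifies to c · σ⁴ = 0.186667 · 9.)

Var(X) = m_2 − m_1² = 10.680000 − 9 = 1.680000.


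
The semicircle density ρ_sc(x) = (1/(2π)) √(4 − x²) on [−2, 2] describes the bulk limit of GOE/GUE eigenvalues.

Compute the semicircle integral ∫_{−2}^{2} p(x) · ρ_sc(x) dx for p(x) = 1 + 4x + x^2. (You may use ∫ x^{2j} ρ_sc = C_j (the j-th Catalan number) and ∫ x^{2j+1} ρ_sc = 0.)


Write p(x) = Σ a_i x^i, split into monomials and integrate each against ρ_sc separately.
Using ∫ x^{2j} ρ_sc = C_j = (1/(j+1)) C(2j, j) (Catalan numbers) and ∫ x^{2j+1} ρ_sc = 0 (odd monomials vanish by symmetry):
  i = 0 (even): a_0 · C_{0} = 1 · 1 = 1
  i = 1 (odd): ∫ x^1 ρ_sc = 0 (vanishes)
  i = 2 (even): a_2 · C_{1} = 1 · 1 = 1

Summing the contributions: ∫_{−2}^{2} p(x) ρ_sc(x) dx = 1 + 1 = 2.


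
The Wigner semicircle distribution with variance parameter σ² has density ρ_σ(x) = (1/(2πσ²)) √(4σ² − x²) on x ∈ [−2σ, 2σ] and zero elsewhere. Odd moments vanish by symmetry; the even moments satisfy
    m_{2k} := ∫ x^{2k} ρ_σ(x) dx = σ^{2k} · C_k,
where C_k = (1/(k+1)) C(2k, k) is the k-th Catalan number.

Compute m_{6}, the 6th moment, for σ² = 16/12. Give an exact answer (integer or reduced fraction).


By the scaled semicircle moment identity, m_{2k} = σ^{2k} · C_k with k = 3.
C_3 = (1/(k+1)) · C(2k, k) = (1/4) · C(6, 3) = (1/4) · 20 = 5.
σ^{2k} = (σ²)^k = (16/12)^3 = 64/27.

Therefore m_{6} = σ^{6} · C_3 = (64/27) · 5 = 320/27.


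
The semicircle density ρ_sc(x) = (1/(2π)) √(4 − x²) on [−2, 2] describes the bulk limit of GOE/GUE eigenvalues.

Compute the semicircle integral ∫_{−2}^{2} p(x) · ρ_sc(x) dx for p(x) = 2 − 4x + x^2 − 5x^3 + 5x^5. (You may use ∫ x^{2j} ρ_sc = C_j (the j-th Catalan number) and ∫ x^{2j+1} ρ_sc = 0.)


Write p(x) = Σ a_i x^i, split into monomials and integrate each against ρ_sc separately.
Using ∫ x^{2j} ρ_sc = C_j = (1/(j+1)) C(2j, j) (Catalan numbers) and ∫ x^{2j+1} ρ_sc = 0 (odd monomials vanish by symmetry):
  i = 0 (even): a_0 · C_{0} = 2 · 1 = 2
  i = 1 (odd): ∫ x^1 ρ_sc = 0 (vanishes)
  i = 2 (even): a_2 · C_{1} = 1 · 1 = 1
  i = 3 (odd): ∫ x^3 ρ_sc = 0 (vanishes)
  i = 5 (odd): ∫ x^5 ρ_sc = 0 (vanishes)

Summing the contributions: ∫_{−2}^{2} p(x) ρ_sc(x) dx = 2 + 1 = 3.


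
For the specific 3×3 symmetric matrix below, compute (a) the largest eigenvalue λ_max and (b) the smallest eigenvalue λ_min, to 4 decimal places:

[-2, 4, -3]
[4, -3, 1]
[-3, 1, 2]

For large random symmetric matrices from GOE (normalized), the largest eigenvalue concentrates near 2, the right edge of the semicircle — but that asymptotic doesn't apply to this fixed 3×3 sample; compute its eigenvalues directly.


Since M is real symmetric, all three eigenvalues are real; they are the roots of det(λI − M) = λ³ − (tr M) λ² + s λ − det M, where s is the sum of the principal 2×2 minors.
tr M = -2 + (-3) + 2 = -3.
s = ((-2)·(-3) − 4²) + ((-2)·2 − (-3)²) + ((-3)·2 − 1²) = -10 + (-13) + (-7) = -30.
det M (expand along row 1) = (-2)·(-7) − 4·11 + (-3)·(-5) = -15.
Characteristic polynomial: λ³ + 3λ² − 30λ + 15 = 0.
Substitute λ = y + (tr M)/3 = y − 1.000000 to remove the quadratic term: y³ + p·y + q = 0 with p = s − (tr M)²/3 = -33.000000 and q = −2(tr M)³/27 + (tr M)·s/3 − det M = 47.000000.
Three real roots ⇒ use the trigonometric (Viète) form: r = 2√(−p/3) = 6.633250, φ = arccos(3q/(p·r)) = arccos(-0.644138) = 2.270692 rad.
y_k = r·cos(φ/3 − 2πk/3) for k = 0, 1, 2 gives y = 4.822174, 1.533527, -6.355701.
λ_k = y_k − 1.000000 gives λ = 3.8222, 0.5335, -7.3557 (check: the sum is -3.0000 = tr M).

Hence λ_max = 3.8222 and λ_min = -7.3557.


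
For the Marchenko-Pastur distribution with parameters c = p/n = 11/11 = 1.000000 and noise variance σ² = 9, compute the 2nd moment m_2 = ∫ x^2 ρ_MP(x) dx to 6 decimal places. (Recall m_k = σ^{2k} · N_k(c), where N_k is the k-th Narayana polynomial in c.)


E[X²] = σ⁴ (1 + c) (second MP moment). With σ² = 9 (so σ⁴ = 81) and c = 11/11 = 1.000000: E[X²] = 81 · (1 + 1.000000) = 81 · 2.000000.

So E[X^2] = 162.000000.


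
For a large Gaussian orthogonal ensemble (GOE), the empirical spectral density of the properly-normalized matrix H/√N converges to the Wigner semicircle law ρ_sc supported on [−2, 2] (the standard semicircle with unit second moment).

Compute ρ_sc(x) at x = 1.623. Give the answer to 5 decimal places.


ρ_sc(x) = (1/(2π)) √(4 − x²). With x = 1.623:
  4 − x² = 4 − (1.623)² = 4 − 2.634129 = 1.365871.
  √(4 − x²) = 1.168705.
  1/(2π) = 0.159155.
  ρ_sc(1.623) = 0.159155 · 1.168705 = 0.186005.

Rounded to 5 decimal places: ρ_sc(1.623) ≈ 0.18601.


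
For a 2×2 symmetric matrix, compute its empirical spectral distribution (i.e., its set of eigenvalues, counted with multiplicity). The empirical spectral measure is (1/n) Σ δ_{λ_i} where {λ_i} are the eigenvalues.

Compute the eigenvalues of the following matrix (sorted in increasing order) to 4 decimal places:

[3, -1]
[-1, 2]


Since M is real symmetric, both eigenvalues are real; they are the roots of det(λI − M) = λ² − (tr M) λ + det M.
tr M = 3 + 2 = 5.
det M = 3·2 − (-1)² = 6 − 1 = 5.
Characteristic polynomial: λ² − 5λ + 5 = 0.
Discriminant Δ = (tr M)² − 4·det M = 25 − 20 = 5; √Δ = 2.236068.
λ = (tr M ± √Δ)/2 = (5 ± 2.236068)/2, giving (tr M − √Δ)/2 = 1.3820 and (tr M + √Δ)/2 = 3.6180.

Eigenvalues sorted in increasing order: [1.3820, 3.6180].


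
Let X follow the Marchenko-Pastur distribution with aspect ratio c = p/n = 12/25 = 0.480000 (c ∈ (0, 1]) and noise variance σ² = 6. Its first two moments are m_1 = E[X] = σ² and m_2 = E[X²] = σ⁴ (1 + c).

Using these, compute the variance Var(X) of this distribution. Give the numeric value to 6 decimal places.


m_1 = E[X] = σ² = 6, so m_1² = 36.
m_2 = E[X²] = σ⁴ (1 + c) = 36 · (1 + 0.480000) = 36 · 1.480000 = 53.280000.
(Note m_2 − m_1² simplifies to c · σ⁴ = 0.480000 · 36.)

Var(X) = m_2 − m_1² = 53.280000 − 36 = 17.280000.


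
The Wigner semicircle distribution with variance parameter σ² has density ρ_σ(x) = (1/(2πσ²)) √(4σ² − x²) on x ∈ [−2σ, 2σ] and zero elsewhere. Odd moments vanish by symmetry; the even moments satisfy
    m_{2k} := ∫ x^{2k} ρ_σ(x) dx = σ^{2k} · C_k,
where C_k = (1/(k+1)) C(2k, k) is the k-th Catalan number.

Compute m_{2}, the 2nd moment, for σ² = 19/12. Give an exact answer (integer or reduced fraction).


By the scaled semicircle moment identity, m_{2k} = σ^{2k} · C_k with k = 1.
C_1 = (1/(k+1)) · C(2k, k) = (1/2) · C(2, 1) = (1/2) · 2 = 1.
σ^{2k} = (σ²)^k = (19/12)^1 = 19/12.

Therefore m_{2} = σ^{2} · C_1 = (19/12) · 1 = 19/12.


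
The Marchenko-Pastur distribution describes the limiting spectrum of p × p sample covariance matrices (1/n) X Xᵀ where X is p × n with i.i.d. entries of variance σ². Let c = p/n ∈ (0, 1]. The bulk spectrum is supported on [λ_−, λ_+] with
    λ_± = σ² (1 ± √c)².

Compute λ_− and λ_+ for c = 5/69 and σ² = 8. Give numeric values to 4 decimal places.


c = 5/69 = 0.072464; √c = 0.269191.
λ_− = σ² (1 − √c)² = 8 · (1 − 0.269191)² = 8 · (0.730809)² = 4.272655.
λ_+ = σ² (1 + √c)² = 8 · (1 + 0.269191)² = 8 · (1.269191)² = 12.886765.

Rounded to 4 decimal places: λ_− ≈ 4.2727, λ_+ ≈ 12.8868.


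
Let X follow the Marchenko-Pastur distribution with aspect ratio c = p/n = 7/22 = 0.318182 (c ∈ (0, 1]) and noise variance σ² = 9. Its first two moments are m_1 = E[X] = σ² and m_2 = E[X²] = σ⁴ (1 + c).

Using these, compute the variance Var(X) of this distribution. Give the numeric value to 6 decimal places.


m_1 = E[X] = σ² = 9, so m_1² = 81.
m_2 = E[X²] = σ⁴ (1 + c) = 81 · (1 + 0.318182) = 81 · 1.318182 = 106.772727.
(Note m_2 − m_1² simplifies to c · σ⁴ = 0.318182 · 81.)

Var(X) = m_2 − m_1² = 106.772727 − 81 = 25.772727.


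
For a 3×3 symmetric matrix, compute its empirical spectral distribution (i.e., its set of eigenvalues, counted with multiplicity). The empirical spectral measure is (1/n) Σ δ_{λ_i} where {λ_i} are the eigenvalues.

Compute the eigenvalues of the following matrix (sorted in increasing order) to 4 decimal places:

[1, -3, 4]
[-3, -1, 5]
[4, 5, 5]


Since M is real symmetric, all three eigenvalues are real; they are the roots of det(λI − M) = λ³ − (tr M) λ² + s λ − det M, where s is the sum of the principal 2×2 minors.
tr M = 1 + (-1) + 5 = 5.
s = (1·(-1) − (-3)²) + (1·5 − 4²) + ((-1)·5 − 5²) = -10 + (-11) + (-30) = -51.
det M (expand along row 1) = 1·(-30) − (-3)·(-35) + 4·(-11) = -179.
Characteristic polynomial: λ³ − 5λ² − 51λ + 179 = 0.
Substitute λ = y + (tr M)/3 = y + 1.666667 to remove the quadratic term: y³ + p·y + q = 0 with p = s − (tr M)²/3 = -59.333333 and q = −2(tr M)³/27 + (tr M)·s/3 − det M = 84.740741.
Three real roots ⇒ use the trigonometric (Viète) form: r = 2√(−p/3) = 8.894443, φ = arccos(3q/(p·r)) = arccos(-0.481721) = 2.073414 rad.
y_k = r·cos(φ/3 − 2πk/3) for k = 0, 1, 2 gives y = 6.853355, 1.483208, -8.336563.
λ_k = y_k + 1.666667 gives λ = 8.5200, 3.1499, -6.6699 (check: the sum is 5.0000 = tr M).

Eigenvalues sorted in increasing order: [-6.6699, 3.1499, 8.5200].


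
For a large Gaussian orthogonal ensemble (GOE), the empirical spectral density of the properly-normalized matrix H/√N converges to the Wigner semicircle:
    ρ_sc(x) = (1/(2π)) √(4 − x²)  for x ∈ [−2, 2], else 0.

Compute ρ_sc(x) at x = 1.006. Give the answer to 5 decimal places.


ρ_sc(x) = (1/(2π)) √(4 − x²). With x = 1.006:
  4 − x² = 4 − (1.006)² = 4 − 1.012036 = 2.987964.
  √(4 − x²) = 1.728573.
  1/(2π) = 0.159155.
  ρ_sc(1.006) = 0.159155 · 1.728573 = 0.275111.

Rounded to 5 decimal places: ρ_sc(1.006) ≈ 0.27511.


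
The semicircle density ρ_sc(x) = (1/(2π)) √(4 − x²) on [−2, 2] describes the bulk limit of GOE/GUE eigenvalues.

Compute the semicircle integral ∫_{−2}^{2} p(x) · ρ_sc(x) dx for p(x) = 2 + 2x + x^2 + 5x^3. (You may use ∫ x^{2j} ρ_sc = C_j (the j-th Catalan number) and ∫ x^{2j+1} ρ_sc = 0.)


Write p(x) = Σ a_i x^i, split into monomials and integrate each against ρ_sc separately.
Using ∫ x^{2j} ρ_sc = C_j = (1/(j+1)) C(2j, j) (Catalan numbers) and ∫ x^{2j+1} ρ_sc = 0 (odd monomials vanish by symmetry):
  i = 0 (even): a_0 · C_{0} = 2 · 1 = 2
  i = 1 (odd): ∫ x^1 ρ_sc = 0 (vanishes)
  i = 2 (even): a_2 · C_{1} = 1 · 1 = 1
  i = 3 (odd): ∫ x^3 ρ_sc = 0 (vanishes)

Summing the contributions: ∫_{−2}^{2} p(x) ρ_sc(x) dx = 2 + 1 = 3.


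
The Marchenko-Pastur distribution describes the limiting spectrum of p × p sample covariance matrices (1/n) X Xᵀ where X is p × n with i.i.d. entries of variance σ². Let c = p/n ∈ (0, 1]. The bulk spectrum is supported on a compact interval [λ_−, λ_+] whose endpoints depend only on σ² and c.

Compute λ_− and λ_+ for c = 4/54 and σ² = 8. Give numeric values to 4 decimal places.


c = 4/54 = 0.074074; √c = 0.272166.
λ_− = σ² (1 − √c)² = 8 · (1 − 0.272166)² = 8 · (0.727834)² = 4.237944.
λ_+ = σ² (1 + √c)² = 8 · (1 + 0.272166)² = 8 · (1.272166)² = 12.947241.

Rounded to 4 decimal places: λ_− ≈ 4.2379, λ_+ ≈ 12.9472.


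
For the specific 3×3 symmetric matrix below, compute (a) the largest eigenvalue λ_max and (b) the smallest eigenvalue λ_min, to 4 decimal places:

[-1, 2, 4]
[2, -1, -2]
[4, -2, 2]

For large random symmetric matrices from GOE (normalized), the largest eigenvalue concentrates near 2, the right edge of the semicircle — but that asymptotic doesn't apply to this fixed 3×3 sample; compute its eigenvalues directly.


Since M is real symmetric, all three eigenvalues are real; they are the roots of det(λI − M) = λ³ − (tr M) λ² + s λ − det M, where s is the sum of the principal 2×2 minors.
tr M = -1 + (-1) + 2 = 0.
s = ((-1)·(-1) − 2²) + ((-1)·2 − 4²) + ((-1)·2 − (-2)²) = -3 + (-18) + (-6) = -27.
det M (expand along row 1) = (-1)·(-6) − 2·12 + 4·0 = -18.
Characteristic polynomial: λ³ − 27λ + 18 = 0.
Substitute λ = y + (tr M)/3 = y + 0.000000 to remove the quadratic term: y³ + p·y + q = 0 with p = s − (tr M)²/3 = -27.000000 and q = −2(tr M)³/27 + (tr M)·s/3 − det M = 18.000000.
Three real roots ⇒ use the trigonometric (Viète) form: r = 2√(−p/3) = 6.000000, φ = arccos(3q/(p·r)) = arccos(-0.333333) = 1.910633 rad.
y_k = r·cos(φ/3 − 2πk/3) for k = 0, 1, 2 gives y = 4.823739, 0.678221, -5.501960.
λ_k = y_k + 0.000000 gives λ = 4.8237, 0.6782, -5.5020 (check: the sum is 0.0000 = tr M).

Hence λ_max = 4.8237 and λ_min = -5.5020.


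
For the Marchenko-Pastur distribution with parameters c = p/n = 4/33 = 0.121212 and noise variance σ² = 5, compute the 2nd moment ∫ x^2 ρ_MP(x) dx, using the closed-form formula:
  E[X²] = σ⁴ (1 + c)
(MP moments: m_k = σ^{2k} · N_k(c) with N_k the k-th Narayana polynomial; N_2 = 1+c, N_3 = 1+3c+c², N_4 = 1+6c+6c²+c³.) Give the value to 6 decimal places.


E[X²] = σ⁴ (1 + c) (second MP moment). With σ² = 5 (so σ⁴ = 25) and c = 4/33 = 0.121212: E[X²] = 25 · (1 + 0.121212) = 25 · 1.121212.

So E[X^2] = 28.030303.


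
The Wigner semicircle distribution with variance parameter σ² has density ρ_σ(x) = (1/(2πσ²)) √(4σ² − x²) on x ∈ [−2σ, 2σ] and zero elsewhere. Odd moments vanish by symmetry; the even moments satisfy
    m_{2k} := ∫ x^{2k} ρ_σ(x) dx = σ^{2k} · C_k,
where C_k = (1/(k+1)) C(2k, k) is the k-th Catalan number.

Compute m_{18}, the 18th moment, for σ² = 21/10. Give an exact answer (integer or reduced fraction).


By the scaled semicircle moment identity, m_{2k} = σ^{2k} · C_k with k = 9.
C_9 = (1/(k+1)) · C(2k, k) = (1/10) · C(18, 9) = (1/10) · 48620 = 4862.
σ^{2k} = (σ²)^k = (21/10)^9 = 794280046581/1000000000.

Therefore m_{18} = σ^{18} · C_9 = (794280046581/1000000000) · 4862 = 1930894793238411/500000000.


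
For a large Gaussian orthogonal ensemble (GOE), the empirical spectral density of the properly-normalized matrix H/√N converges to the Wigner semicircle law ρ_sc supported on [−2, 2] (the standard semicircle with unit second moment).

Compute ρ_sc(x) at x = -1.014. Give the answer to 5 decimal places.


ρ_sc(x) = (1/(2π)) √(4 − x²). With x = -1.014:
  4 − x² = 4 − (-1.014)² = 4 − 1.028196 = 2.971804.
  √(4 − x²) = 1.723892.
  1/(2π) = 0.159155.
  ρ_sc(-1.014) = 0.159155 · 1.723892 = 0.274366.

Rounded to 5 decimal places: ρ_sc(-1.014) ≈ 0.27437.


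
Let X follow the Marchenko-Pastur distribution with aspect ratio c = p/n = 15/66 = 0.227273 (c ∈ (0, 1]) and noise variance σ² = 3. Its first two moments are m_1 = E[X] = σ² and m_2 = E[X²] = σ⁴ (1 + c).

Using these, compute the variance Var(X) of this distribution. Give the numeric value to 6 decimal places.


m_1 = E[X] = σ² = 3, so m_1² = 9.
m_2 = E[X²] = σ⁴ (1 + c) = 9 · (1 + 0.227273) = 9 · 1.227273 = 11.045455.
(Note m_2 − m_1² simplifies to c · σ⁴ = 0.227273 · 9.)

Var(X) = m_2 − m_1² = 11.045455 − 9 = 2.045455.


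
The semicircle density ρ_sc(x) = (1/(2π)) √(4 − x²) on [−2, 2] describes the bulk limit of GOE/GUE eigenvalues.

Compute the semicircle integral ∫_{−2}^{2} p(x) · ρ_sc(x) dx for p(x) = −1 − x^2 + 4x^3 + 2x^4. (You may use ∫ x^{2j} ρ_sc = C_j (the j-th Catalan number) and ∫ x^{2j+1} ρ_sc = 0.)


Write p(x) = Σ a_i x^i, split into monomials and integrate each against ρ_sc separately.
Using ∫ x^{2j} ρ_sc = C_j = (1/(j+1)) C(2j, j) (Catalan numbers) and ∫ x^{2j+1} ρ_sc = 0 (odd monomials vanish by symmetry):
  i = 0 (even): a_0 · C_{0} = -1 · 1 = -1
  i = 2 (even): a_2 · C_{1} = -1 · 1 = -1
  i = 3 (odd): ∫ x^3 ρ_sc = 0 (vanishes)
  i = 4 (even): a_4 · C_{2} = 2 · 2 = 4

Summing the contributions: ∫_{−2}^{2} p(x) ρ_sc(x) dx = (-1) + (-1) + 4 = 2.


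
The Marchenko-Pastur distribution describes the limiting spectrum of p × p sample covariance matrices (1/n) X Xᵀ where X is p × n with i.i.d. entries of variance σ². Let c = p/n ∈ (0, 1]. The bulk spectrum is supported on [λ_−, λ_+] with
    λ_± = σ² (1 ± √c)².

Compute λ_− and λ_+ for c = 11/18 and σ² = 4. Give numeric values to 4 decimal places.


c = 11/18 = 0.611111; √c = 0.781736.
λ_− = σ² (1 − √c)² = 4 · (1 − 0.781736)² = 4 · (0.218264)² = 0.190557.
λ_+ = σ² (1 + √c)² = 4 · (1 + 0.781736)² = 4 · (1.781736)² = 12.698332.

Rounded to 4 decimal places: λ_− ≈ 0.1906, λ_+ ≈ 12.6983.


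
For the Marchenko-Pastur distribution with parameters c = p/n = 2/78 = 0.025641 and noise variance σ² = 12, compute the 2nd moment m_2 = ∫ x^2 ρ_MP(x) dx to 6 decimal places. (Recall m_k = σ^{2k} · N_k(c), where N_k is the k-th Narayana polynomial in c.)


E[X²] = σ⁴ (1 + c) (second MP moment). With σ² = 12 (so σ⁴ = 144) and c = 2/78 = 0.025641: E[X²] = 144 · (1 + 0.025641) = 144 · 1.025641.

So E[X^2] = 147.692308.


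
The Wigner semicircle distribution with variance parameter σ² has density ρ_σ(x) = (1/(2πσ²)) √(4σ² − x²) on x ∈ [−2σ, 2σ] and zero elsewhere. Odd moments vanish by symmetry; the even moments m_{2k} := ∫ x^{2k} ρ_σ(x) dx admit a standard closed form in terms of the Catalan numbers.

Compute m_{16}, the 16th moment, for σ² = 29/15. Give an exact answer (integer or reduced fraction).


By the scaled semicircle moment identity, m_{2k} = σ^{2k} · C_k with k = 8.
C_8 = (1/(k+1)) · C(2k, k) = (1/9) · C(16, 8) = (1/9) · 12870 = 1430.
σ^{2k} = (σ²)^k = (29/15)^8 = 500246412961/2562890625.

Therefore m_{16} = σ^{16} · C_8 = (500246412961/2562890625) · 1430 = 143070474106846/512578125.
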